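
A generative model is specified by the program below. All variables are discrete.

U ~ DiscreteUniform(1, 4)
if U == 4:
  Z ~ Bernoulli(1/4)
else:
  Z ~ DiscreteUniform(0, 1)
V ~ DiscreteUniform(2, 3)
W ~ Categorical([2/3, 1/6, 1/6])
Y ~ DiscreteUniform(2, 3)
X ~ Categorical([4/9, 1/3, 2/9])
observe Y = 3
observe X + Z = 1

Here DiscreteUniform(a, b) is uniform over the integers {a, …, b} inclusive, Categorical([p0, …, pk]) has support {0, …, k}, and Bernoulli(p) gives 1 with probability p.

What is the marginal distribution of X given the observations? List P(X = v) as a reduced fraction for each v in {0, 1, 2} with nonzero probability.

P(X=0) = 28/55, P(X=1) = 27/55

Enumerate traces; 48 have nonzero weight after conditioning:
  (U=1, Z=0, V=2, W=0, Y=3, X=1) weight 1/144
  (U=1, Z=0, V=2, W=1, Y=3, X=1) weight 1/576
  (U=1, Z=0, V=2, W=2, Y=3, X=1) weight 1/576
  (U=1, Z=0, V=3, W=0, Y=3, X=1) weight 1/144
  (U=1, Z=0, V=3, W=1, Y=3, X=1) weight 1/576
  (U=1, Z=0, V=3, W=2, Y=3, X=1) weight 1/576
  (U=1, Z=1, V=2, W=0, Y=3, X=0) weight 1/108
  (U=1, Z=1, V=2, W=1, Y=3, X=0) weight 1/432
  … 40 more
Group by X:
  weight(X=0) = 7/72
  weight(X=1) = 3/32
Total weight = 7/72 + 3/32 = 55/288
P(X=0 | obs) = 7/72 / 55/288 = 28/55
P(X=1 | obs) = 3/32 / 55/288 = 27/55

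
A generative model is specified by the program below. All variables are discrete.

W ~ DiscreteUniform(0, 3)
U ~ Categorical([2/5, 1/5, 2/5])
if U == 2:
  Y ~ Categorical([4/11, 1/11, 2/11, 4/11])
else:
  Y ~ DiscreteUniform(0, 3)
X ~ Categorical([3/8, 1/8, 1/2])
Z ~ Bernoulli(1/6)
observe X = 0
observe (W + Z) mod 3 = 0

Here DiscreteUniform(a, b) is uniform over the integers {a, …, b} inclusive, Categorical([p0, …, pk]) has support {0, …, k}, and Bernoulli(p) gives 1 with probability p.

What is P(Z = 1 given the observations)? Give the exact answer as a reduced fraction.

P(Z = 1 | obs) = 1/11

Enumerate traces; 36 have nonzero weight after conditioning:
  (W=0, U=0, Y=0, X=0, Z=0) weight 1/128
  (W=0, U=0, Y=1, X=0, Z=0) weight 1/128
  (W=0, U=0, Y=2, X=0, Z=0) weight 1/128
  (W=0, U=0, Y=3, X=0, Z=0) weight 1/128
  (W=0, U=1, Y=0, X=0, Z=0) weight 1/256
  (W=0, U=1, Y=1, X=0, Z=0) weight 1/256
  (W=0, U=1, Y=2, X=0, Z=0) weight 1/256
  (W=0, U=1, Y=3, X=0, Z=0) weight 1/256
  (W=2, U=0, Y=0, X=0, Z=1) weight 1/640
  … 27 more
Group by Z:
  weight(Z=0) = 5/32
  weight(Z=1) = 1/64
Total weight = 5/32 + 1/64 = 11/64
P(Z=0 | obs) = 5/32 / 11/64 = 10/11
P(Z=1 | obs) = 1/64 / 11/64 = 1/11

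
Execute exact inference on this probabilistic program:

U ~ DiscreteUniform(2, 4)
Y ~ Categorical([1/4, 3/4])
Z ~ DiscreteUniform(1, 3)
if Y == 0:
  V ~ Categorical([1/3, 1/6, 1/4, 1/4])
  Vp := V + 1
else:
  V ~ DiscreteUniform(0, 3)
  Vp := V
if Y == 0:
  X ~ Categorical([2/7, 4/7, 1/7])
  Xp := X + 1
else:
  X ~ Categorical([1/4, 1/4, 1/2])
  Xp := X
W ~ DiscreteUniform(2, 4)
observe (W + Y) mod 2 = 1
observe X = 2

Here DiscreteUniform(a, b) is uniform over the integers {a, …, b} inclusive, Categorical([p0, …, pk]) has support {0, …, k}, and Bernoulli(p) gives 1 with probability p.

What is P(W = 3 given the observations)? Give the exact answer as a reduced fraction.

P(W = 3 | obs) = 1/22

Enumerate traces; 108 have nonzero weight after conditioning:
  (U=2, Y=0, Z=1, V=0, X=2, W=3) weight 1/2268
  (U=2, Y=0, Z=1, V=1, X=2, W=3) weight 1/4536
  (U=2, Y=0, Z=1, V=2, X=2, W=3) weight 1/3024
  (U=2, Y=0, Z=1, V=3, X=2, W=3) weight 1/3024
  (U=2, Y=0, Z=2, V=0, X=2, W=3) weight 1/2268
  (U=2, Y=0, Z=2, V=1, X=2, W=3) weight 1/4536
  (U=2, Y=0, Z=2, V=2, X=2, W=3) weight 1/3024
  (U=2, Y=0, Z=2, V=3, X=2, W=3) weight 1/3024
  (U=2, Y=1, Z=1, V=0, X=2, W=2) weight 1/288
  (U=2, Y=1, Z=1, V=0, X=2, W=4) weight 1/288
  … 98 more
Group by W:
  weight(W=2) = 1/8
  weight(W=3) = 1/84
  weight(W=4) = 1/8
Total weight = 1/8 + 1/84 + 1/8 = 11/42
P(W=2 | obs) = 1/8 / 11/42 = 21/44
P(W=3 | obs) = 1/84 / 11/42 = 1/22
P(W=4 | obs) = 1/8 / 11/42 = 21/44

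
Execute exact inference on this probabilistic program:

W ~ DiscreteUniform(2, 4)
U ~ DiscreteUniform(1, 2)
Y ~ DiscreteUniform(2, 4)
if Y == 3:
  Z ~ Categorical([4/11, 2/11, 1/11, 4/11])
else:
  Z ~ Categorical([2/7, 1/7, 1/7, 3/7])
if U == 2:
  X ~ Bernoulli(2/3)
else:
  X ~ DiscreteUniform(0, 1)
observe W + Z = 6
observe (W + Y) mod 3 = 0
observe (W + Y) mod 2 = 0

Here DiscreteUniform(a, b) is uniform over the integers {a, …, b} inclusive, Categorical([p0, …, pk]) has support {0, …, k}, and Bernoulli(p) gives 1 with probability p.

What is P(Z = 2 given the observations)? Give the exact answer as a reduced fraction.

P(Z = 2 | obs) = 11/39

Enumerate traces; 8 have nonzero weight after conditioning:
  (W=3, U=1, Y=3, Z=3, X=0) weight 1/99
  (W=3, U=1, Y=3, Z=3, X=1) weight 1/99
  (W=3, U=2, Y=3, Z=3, X=0) weight 2/297
  (W=3, U=2, Y=3, Z=3, X=1) weight 4/297
  (W=4, U=1, Y=2, Z=2, X=0) weight 1/252
  (W=4, U=1, Y=2, Z=2, X=1) weight 1/252
  (W=4, U=2, Y=2, Z=2, X=0) weight 1/378
  (W=4, U=2, Y=2, Z=2, X=1) weight 1/189
Group by Z:
  weight(Z=2) = 1/63
  weight(Z=3) = 4/99
Total weight = 1/63 + 4/99 = 13/231
P(Z=2 | obs) = 1/63 / 13/231 = 11/39
P(Z=3 | obs) = 4/99 / 13/231 = 28/39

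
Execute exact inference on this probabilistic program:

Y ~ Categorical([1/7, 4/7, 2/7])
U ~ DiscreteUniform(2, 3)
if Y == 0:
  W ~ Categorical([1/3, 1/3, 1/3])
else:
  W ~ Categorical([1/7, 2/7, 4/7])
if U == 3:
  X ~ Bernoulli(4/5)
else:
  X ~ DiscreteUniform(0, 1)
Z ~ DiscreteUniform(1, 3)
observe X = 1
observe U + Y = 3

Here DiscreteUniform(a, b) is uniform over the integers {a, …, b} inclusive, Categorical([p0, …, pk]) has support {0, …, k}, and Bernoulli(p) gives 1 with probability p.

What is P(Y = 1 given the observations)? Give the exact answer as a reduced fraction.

P(Y = 1 | obs) = 5/7

Enumerate traces; 18 have nonzero weight after conditioning:
  (Y=0, U=3, W=0, X=1, Z=1) weight 2/315
  (Y=0, U=3, W=0, X=1, Z=2) weight 2/315
  (Y=0, U=3, W=0, X=1, Z=3) weight 2/315
  (Y=0, U=3, W=1, X=1, Z=1) weight 2/315
  (Y=0, U=3, W=1, X=1, Z=2) weight 2/315
  (Y=0, U=3, W=1, X=1, Z=3) weight 2/315
  (Y=0, U=3, W=2, X=1, Z=1) weight 2/315
  (Y=0, U=3, W=2, X=1, Z=2) weight 2/315
  (Y=1, U=2, W=0, X=1, Z=1) weight 1/147
  … 9 more
Group by Y:
  weight(Y=0) = 2/35
  weight(Y=1) = 1/7
Total weight = 2/35 + 1/7 = 1/5
P(Y=0 | obs) = 2/35 / 1/5 = 2/7
P(Y=1 | obs) = 1/7 / 1/5 = 5/7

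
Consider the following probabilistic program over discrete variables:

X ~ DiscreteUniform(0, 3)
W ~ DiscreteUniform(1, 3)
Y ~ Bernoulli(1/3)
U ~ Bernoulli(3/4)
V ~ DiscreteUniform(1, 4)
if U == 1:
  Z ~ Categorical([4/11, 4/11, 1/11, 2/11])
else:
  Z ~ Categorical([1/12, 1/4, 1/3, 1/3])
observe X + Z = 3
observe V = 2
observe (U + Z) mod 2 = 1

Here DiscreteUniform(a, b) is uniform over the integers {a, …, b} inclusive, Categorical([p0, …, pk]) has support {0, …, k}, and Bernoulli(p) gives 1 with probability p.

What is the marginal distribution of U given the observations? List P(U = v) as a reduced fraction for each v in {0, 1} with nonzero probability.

P(U=0) = 77/257, P(U=1) = 180/257

Enumerate traces; 24 have nonzero weight after conditioning:
  (X=0, W=1, Y=0, U=0, V=2, Z=3) weight 1/864
  (X=0, W=1, Y=1, U=0, V=2, Z=3) weight 1/1728
  (X=0, W=2, Y=0, U=0, V=2, Z=3) weight 1/864
  (X=0, W=2, Y=1, U=0, V=2, Z=3) weight 1/1728
  (X=0, W=3, Y=0, U=0, V=2, Z=3) weight 1/864
  (X=0, W=3, Y=1, U=0, V=2, Z=3) weight 1/1728
  (X=1, W=1, Y=0, U=1, V=2, Z=2) weight 1/1056
  (X=1, W=1, Y=1, U=1, V=2, Z=2) weight 1/2112
  … 16 more
Group by U:
  weight(U=0) = 7/768
  weight(U=1) = 15/704
Total weight = 7/768 + 15/704 = 257/8448
P(U=0 | obs) = 7/768 / 257/8448 = 77/257
P(U=1 | obs) = 15/704 / 257/8448 = 180/257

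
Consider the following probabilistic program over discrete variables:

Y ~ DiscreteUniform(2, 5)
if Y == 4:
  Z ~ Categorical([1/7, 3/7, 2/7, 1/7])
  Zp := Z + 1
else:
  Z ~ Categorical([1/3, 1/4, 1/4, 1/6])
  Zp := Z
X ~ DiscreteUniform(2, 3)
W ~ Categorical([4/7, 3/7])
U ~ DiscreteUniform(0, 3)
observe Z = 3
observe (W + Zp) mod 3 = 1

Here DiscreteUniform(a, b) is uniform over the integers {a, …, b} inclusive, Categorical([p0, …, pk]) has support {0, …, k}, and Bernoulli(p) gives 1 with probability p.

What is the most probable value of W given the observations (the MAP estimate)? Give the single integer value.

argmax_v P(W = v | obs) = 1

Enumerate traces; 32 have nonzero weight after conditioning:
  (Y=2, Z=3, X=2, W=1, U=0) weight 1/448
  (Y=2, Z=3, X=2, W=1, U=1) weight 1/448
  (Y=2, Z=3, X=2, W=1, U=2) weight 1/448
  (Y=2, Z=3, X=2, W=1, U=3) weight 1/448
  (Y=2, Z=3, X=3, W=1, U=0) weight 1/448
  (Y=2, Z=3, X=3, W=1, U=1) weight 1/448
  (Y=2, Z=3, X=3, W=1, U=2) weight 1/448
  (Y=2, Z=3, X=3, W=1, U=3) weight 1/448
  (Y=4, Z=3, X=2, W=0, U=0) weight 1/392
  … 23 more
Group by W:
  weight(W=0) = 1/49
  weight(W=1) = 3/56
Total weight = 1/49 + 3/56 = 29/392
P(W=0 | obs) = 1/49 / 29/392 = 8/29
P(W=1 | obs) = 3/56 / 29/392 = 21/29
argmax = 1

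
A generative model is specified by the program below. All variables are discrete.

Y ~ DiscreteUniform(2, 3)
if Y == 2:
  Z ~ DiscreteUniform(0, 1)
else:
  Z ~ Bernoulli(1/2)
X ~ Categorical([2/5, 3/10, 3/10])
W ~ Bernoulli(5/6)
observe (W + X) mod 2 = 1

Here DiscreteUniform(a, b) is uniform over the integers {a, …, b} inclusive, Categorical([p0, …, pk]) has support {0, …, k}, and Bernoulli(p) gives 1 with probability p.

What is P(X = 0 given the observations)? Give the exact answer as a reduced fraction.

Enumerate traces; 12 have nonzero weight after conditioning:
  (Y=2, Z=0, X=0, W=1) weight 1/12
  (Y=2, Z=0, X=1, W=0) weight 1/80
  (Y=2, Z=0, X=2, W=1) weight 1/16
  (Y=2, Z=1, X=0, W=1) weight 1/12
  (Y=2, Z=1, X=1, W=0) weight 1/80
  (Y=2, Z=1, X=2, W=1) weight 1/16
  (Y=3, Z=0, X=0, W=1) weight 1/12
  (Y=3, Z=0, X=1, W=0) weight 1/80
  … 4 more
Group by X:
  weight(X=0) = 1/3
  weight(X=1) = 1/20
  weight(X=2) = 1/4
Total weight = 1/3 + 1/20 + 1/4 = 19/30
P(X=0 | obs) = 1/3 / 19/30 = 10/19
P(X=1 | obs) = 1/20 / 19/30 = 3/38
P(X=2 | obs) = 1/4 / 19/30 = 15/38

P(X = 0 | obs) = 10/19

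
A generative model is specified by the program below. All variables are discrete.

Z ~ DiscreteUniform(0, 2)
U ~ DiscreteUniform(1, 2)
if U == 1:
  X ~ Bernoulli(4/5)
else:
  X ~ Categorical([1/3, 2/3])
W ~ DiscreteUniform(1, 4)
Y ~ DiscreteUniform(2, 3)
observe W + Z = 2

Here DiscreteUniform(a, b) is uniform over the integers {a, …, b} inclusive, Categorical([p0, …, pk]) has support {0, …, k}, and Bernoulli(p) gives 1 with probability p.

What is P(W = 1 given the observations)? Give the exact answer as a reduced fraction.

Enumerate traces; 16 have nonzero weight after conditioning:
  (Z=0, U=1, X=0, W=2, Y=2) weight 1/240
  (Z=0, U=1, X=0, W=2, Y=3) weight 1/240
  (Z=0, U=1, X=1, W=2, Y=2) weight 1/60
  (Z=0, U=1, X=1, W=2, Y=3) weight 1/60
  (Z=0, U=2, X=0, W=2, Y=2) weight 1/144
  (Z=0, U=2, X=0, W=2, Y=3) weight 1/144
  (Z=0, U=2, X=1, W=2, Y=2) weight 1/72
  (Z=0, U=2, X=1, W=2, Y=3) weight 1/72
  (Z=1, U=1, X=0, W=1, Y=2) weight 1/240
  … 7 more
Group by W:
  weight(W=1) = 1/12
  weight(W=2) = 1/12
Total weight = 1/12 + 1/12 = 1/6
P(W=1 | obs) = 1/12 / 1/6 = 1/2
P(W=2 | obs) = 1/12 / 1/6 = 1/2

P(W = 1 | obs) = 1/2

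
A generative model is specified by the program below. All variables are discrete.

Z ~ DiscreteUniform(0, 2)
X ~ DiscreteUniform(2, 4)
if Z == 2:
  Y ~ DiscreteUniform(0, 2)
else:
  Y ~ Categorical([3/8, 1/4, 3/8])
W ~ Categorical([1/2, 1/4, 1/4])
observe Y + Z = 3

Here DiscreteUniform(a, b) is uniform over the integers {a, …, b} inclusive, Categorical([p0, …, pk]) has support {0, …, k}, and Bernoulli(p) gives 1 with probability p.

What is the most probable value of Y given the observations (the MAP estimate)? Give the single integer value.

argmax_v P(Y = v | obs) = 2

Enumerate traces; 18 have nonzero weight after conditioning:
  (Z=1, X=2, Y=2, W=0) weight 1/48
  (Z=1, X=2, Y=2, W=1) weight 1/96
  (Z=1, X=2, Y=2, W=2) weight 1/96
  (Z=1, X=3, Y=2, W=0) weight 1/48
  (Z=1, X=3, Y=2, W=1) weight 1/96
  (Z=1, X=3, Y=2, W=2) weight 1/96
  (Z=1, X=4, Y=2, W=0) weight 1/48
  (Z=1, X=4, Y=2, W=1) weight 1/96
  (Z=2, X=2, Y=1, W=0) weight 1/54
  … 9 more
Group by Y:
  weight(Y=1) = 1/9
  weight(Y=2) = 1/8
Total weight = 1/9 + 1/8 = 17/72
P(Y=1 | obs) = 1/9 / 17/72 = 8/17
P(Y=2 | obs) = 1/8 / 17/72 = 9/17
argmax = 2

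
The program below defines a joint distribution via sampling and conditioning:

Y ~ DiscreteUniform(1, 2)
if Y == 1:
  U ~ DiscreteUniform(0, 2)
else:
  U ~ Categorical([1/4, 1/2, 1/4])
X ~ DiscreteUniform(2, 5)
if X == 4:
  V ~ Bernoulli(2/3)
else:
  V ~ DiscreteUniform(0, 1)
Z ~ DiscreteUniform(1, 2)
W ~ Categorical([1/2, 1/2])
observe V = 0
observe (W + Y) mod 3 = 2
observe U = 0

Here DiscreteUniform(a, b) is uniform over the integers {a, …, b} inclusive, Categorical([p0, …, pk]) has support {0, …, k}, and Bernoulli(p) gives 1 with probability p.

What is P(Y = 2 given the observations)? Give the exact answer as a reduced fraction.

Enumerate traces; 16 have nonzero weight after conditioning:
  (Y=1, U=0, X=2, V=0, Z=1, W=1) weight 1/192
  (Y=1, U=0, X=2, V=0, Z=2, W=1) weight 1/192
  (Y=1, U=0, X=3, V=0, Z=1, W=1) weight 1/192
  (Y=1, U=0, X=3, V=0, Z=2, W=1) weight 1/192
  (Y=1, U=0, X=4, V=0, Z=1, W=1) weight 1/288
  (Y=1, U=0, X=4, V=0, Z=2, W=1) weight 1/288
  (Y=1, U=0, X=5, V=0, Z=1, W=1) weight 1/192
  (Y=1, U=0, X=5, V=0, Z=2, W=1) weight 1/192
  (Y=2, U=0, X=2, V=0, Z=1, W=0) weight 1/256
  … 7 more
Group by Y:
  weight(Y=1) = 11/288
  weight(Y=2) = 11/384
Total weight = 11/288 + 11/384 = 77/1152
P(Y=1 | obs) = 11/288 / 77/1152 = 4/7
P(Y=2 | obs) = 11/384 / 77/1152 = 3/7

P(Y = 2 | obs) = 3/7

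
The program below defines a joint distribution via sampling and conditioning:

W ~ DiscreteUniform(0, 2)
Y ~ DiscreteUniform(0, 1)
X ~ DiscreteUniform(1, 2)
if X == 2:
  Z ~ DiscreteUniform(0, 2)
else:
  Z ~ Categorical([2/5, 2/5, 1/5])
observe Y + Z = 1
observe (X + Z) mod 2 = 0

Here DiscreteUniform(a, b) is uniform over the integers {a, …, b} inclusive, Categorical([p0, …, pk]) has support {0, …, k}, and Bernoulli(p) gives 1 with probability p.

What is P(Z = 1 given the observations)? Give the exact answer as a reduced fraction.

P(Z = 1 | obs) = 6/11

Enumerate traces; 6 have nonzero weight after conditioning:
  (W=0, Y=0, X=1, Z=1) weight 1/30
  (W=0, Y=1, X=2, Z=0) weight 1/36
  (W=1, Y=0, X=1, Z=1) weight 1/30
  (W=1, Y=1, X=2, Z=0) weight 1/36
  (W=2, Y=0, X=1, Z=1) weight 1/30
  (W=2, Y=1, X=2, Z=0) weight 1/36
Group by Z:
  weight(Z=0) = 1/12
  weight(Z=1) = 1/10
Total weight = 1/12 + 1/10 = 11/60
P(Z=0 | obs) = 1/12 / 11/60 = 5/11
P(Z=1 | obs) = 1/10 / 11/60 = 6/11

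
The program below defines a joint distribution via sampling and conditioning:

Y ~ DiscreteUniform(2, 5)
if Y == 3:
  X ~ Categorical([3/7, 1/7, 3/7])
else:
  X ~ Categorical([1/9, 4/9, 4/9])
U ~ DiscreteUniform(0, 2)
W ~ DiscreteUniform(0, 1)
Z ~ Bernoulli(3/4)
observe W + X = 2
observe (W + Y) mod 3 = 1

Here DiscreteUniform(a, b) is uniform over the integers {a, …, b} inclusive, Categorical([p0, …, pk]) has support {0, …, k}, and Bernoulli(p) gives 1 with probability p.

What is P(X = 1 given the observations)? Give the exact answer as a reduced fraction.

P(X = 1 | obs) = 9/37

Enumerate traces; 12 have nonzero weight after conditioning:
  (Y=3, X=1, U=0, W=1, Z=0) weight 1/672
  (Y=3, X=1, U=0, W=1, Z=1) weight 1/224
  (Y=3, X=1, U=1, W=1, Z=0) weight 1/672
  (Y=3, X=1, U=1, W=1, Z=1) weight 1/224
  (Y=3, X=1, U=2, W=1, Z=0) weight 1/672
  (Y=3, X=1, U=2, W=1, Z=1) weight 1/224
  (Y=4, X=2, U=0, W=0, Z=0) weight 1/216
  (Y=4, X=2, U=0, W=0, Z=1) weight 1/72
  … 4 more
Group by X:
  weight(X=1) = 1/56
  weight(X=2) = 1/18
Total weight = 1/56 + 1/18 = 37/504
P(X=1 | obs) = 1/56 / 37/504 = 9/37
P(X=2 | obs) = 1/18 / 37/504 = 28/37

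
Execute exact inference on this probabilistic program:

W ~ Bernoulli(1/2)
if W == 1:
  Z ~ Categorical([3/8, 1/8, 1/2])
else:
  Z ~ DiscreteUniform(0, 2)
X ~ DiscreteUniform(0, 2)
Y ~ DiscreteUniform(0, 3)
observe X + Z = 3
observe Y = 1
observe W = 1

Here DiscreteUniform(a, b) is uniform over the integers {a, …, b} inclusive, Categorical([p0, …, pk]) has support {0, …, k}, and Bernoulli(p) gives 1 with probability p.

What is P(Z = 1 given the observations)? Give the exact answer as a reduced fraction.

P(Z = 1 | obs) = 1/5

Enumerate traces; 2 have nonzero weight after conditioning:
  (W=1, Z=1, X=2, Y=1) weight 1/192
  (W=1, Z=2, X=1, Y=1) weight 1/48
Group by Z:
  weight(Z=1) = 1/192
  weight(Z=2) = 1/48
Total weight = 1/192 + 1/48 = 5/192
P(Z=1 | obs) = 1/192 / 5/192 = 1/5
P(Z=2 | obs) = 1/48 / 5/192 = 4/5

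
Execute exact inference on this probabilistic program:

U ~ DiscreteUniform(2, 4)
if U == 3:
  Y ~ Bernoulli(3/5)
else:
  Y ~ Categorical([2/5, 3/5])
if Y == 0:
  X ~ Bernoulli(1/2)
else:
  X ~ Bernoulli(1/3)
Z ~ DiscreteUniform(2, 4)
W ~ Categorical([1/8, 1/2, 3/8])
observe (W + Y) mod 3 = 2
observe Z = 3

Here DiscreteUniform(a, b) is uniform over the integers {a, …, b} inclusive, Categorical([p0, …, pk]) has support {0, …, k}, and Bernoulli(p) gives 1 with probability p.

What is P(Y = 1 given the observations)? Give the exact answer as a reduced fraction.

Enumerate traces; 12 have nonzero weight after conditioning:
  (U=2, Y=0, X=0, Z=3, W=2) weight 1/120
  (U=2, Y=0, X=1, Z=3, W=2) weight 1/120
  (U=2, Y=1, X=0, Z=3, W=1) weight 1/45
  (U=2, Y=1, X=1, Z=3, W=1) weight 1/90
  (U=3, Y=0, X=0, Z=3, W=2) weight 1/120
  (U=3, Y=0, X=1, Z=3, W=2) weight 1/120
  (U=3, Y=1, X=0, Z=3, W=1) weight 1/45
  (U=3, Y=1, X=1, Z=3, W=1) weight 1/90
  … 4 more
Group by Y:
  weight(Y=0) = 1/20
  weight(Y=1) = 1/10
Total weight = 1/20 + 1/10 = 3/20
P(Y=0 | obs) = 1/20 / 3/20 = 1/3
P(Y=1 | obs) = 1/10 / 3/20 = 2/3

P(Y = 1 | obs) = 2/3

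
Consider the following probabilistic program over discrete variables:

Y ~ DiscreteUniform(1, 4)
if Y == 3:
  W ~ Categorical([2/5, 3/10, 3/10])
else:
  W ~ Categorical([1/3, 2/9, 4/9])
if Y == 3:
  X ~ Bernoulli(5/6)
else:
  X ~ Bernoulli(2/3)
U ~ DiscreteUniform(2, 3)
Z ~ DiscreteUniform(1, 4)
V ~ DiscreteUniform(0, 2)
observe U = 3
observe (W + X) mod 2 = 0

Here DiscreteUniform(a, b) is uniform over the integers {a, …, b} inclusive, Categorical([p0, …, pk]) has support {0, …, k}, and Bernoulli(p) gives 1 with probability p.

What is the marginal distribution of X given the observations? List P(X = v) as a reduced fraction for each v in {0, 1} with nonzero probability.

P(X=0) = 161/286, P(X=1) = 125/286

Enumerate traces; 144 have nonzero weight after conditioning:
  (Y=1, W=0, X=0, U=3, Z=1, V=0) weight 1/864
  (Y=1, W=0, X=0, U=3, Z=1, V=1) weight 1/864
  (Y=1, W=0, X=0, U=3, Z=1, V=2) weight 1/864
  (Y=1, W=0, X=0, U=3, Z=2, V=0) weight 1/864
  (Y=1, W=0, X=0, U=3, Z=2, V=1) weight 1/864
  (Y=1, W=0, X=0, U=3, Z=2, V=2) weight 1/864
  (Y=1, W=0, X=0, U=3, Z=3, V=0) weight 1/864
  (Y=1, W=0, X=0, U=3, Z=3, V=1) weight 1/864
  (Y=1, W=1, X=1, U=3, Z=1, V=0) weight 1/648
  … 135 more
Group by X:
  weight(X=0) = 161/1440
  weight(X=1) = 25/288
Total weight = 161/1440 + 25/288 = 143/720
P(X=0 | obs) = 161/1440 / 143/720 = 161/286
P(X=1 | obs) = 25/288 / 143/720 = 125/286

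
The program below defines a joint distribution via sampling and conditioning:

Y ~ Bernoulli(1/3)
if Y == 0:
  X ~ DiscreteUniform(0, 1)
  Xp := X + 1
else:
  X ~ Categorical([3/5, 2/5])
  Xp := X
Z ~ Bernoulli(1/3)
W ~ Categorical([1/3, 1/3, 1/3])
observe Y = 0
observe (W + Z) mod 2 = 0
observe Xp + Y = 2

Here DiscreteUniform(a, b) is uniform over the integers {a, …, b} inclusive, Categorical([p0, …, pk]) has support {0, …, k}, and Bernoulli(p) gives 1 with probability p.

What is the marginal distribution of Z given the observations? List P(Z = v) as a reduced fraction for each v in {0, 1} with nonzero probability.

P(Z=0) = 4/5, P(Z=1) = 1/5

Enumerate traces; 3 have nonzero weight after conditioning:
  (Y=0, X=1, Z=0, W=0) weight 2/27
  (Y=0, X=1, Z=0, W=2) weight 2/27
  (Y=0, X=1, Z=1, W=1) weight 1/27
Group by Z:
  weight(Z=0) = 4/27
  weight(Z=1) = 1/27
Total weight = 4/27 + 1/27 = 5/27
P(Z=0 | obs) = 4/27 / 5/27 = 4/5
P(Z=1 | obs) = 1/27 / 5/27 = 1/5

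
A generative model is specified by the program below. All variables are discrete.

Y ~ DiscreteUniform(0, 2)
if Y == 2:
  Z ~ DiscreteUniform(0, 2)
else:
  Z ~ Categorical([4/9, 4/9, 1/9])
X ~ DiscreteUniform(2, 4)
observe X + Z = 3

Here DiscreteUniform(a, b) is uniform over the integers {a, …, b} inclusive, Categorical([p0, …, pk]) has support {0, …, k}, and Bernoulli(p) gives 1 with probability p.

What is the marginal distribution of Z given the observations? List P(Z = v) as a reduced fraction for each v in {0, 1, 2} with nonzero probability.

Enumerate traces; 6 have nonzero weight after conditioning:
  (Y=0, Z=0, X=3) weight 4/81
  (Y=0, Z=1, X=2) weight 4/81
  (Y=1, Z=0, X=3) weight 4/81
  (Y=1, Z=1, X=2) weight 4/81
  (Y=2, Z=0, X=3) weight 1/27
  (Y=2, Z=1, X=2) weight 1/27
Group by Z:
  weight(Z=0) = 11/81
  weight(Z=1) = 11/81
Total weight = 11/81 + 11/81 = 22/81
P(Z=0 | obs) = 11/81 / 22/81 = 1/2
P(Z=1 | obs) = 11/81 / 22/81 = 1/2

P(Z=0) = 1/2, P(Z=1) = 1/2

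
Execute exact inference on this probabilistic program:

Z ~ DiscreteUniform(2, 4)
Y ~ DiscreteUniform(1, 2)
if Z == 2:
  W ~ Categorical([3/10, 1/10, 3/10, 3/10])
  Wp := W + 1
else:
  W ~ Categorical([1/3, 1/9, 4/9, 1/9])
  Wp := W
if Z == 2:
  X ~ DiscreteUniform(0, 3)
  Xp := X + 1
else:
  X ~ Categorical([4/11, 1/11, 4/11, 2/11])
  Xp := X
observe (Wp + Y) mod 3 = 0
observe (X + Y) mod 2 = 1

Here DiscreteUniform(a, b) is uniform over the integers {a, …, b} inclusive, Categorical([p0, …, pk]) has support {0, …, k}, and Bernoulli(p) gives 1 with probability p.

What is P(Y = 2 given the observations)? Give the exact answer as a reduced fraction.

P(Y = 2 | obs) = 102/299

Enumerate traces; 14 have nonzero weight after conditioning:
  (Z=2, Y=1, W=1, X=0) weight 1/240
  (Z=2, Y=1, W=1, X=2) weight 1/240
  (Z=2, Y=2, W=0, X=1) weight 1/80
  (Z=2, Y=2, W=0, X=3) weight 1/80
  (Z=2, Y=2, W=3, X=1) weight 1/80
  (Z=2, Y=2, W=3, X=3) weight 1/80
  (Z=3, Y=1, W=2, X=0) weight 8/297
  (Z=3, Y=1, W=2, X=2) weight 8/297
  … 6 more
Group by Y:
  weight(Y=1) = 1379/11880
  weight(Y=2) = 119/1980
Total weight = 1379/11880 + 119/1980 = 2093/11880
P(Y=1 | obs) = 1379/11880 / 2093/11880 = 197/299
P(Y=2 | obs) = 119/1980 / 2093/11880 = 102/299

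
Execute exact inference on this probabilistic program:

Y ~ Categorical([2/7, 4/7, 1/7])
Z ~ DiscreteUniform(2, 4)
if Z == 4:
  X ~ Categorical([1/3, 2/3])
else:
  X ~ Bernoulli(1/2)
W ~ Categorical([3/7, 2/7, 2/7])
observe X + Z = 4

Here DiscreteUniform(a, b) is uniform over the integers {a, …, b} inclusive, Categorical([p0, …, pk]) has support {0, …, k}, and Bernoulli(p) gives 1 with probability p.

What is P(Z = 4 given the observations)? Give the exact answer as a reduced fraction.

Enumerate traces; 18 have nonzero weight after conditioning:
  (Y=0, Z=3, X=1, W=0) weight 1/49
  (Y=0, Z=3, X=1, W=1) weight 2/147
  (Y=0, Z=3, X=1, W=2) weight 2/147
  (Y=0, Z=4, X=0, W=0) weight 2/147
  (Y=0, Z=4, X=0, W=1) weight 4/441
  (Y=0, Z=4, X=0, W=2) weight 4/441
  (Y=1, Z=3, X=1, W=0) weight 2/49
  (Y=1, Z=3, X=1, W=1) weight 4/147
  … 10 more
Group by Z:
  weight(Z=3) = 1/6
  weight(Z=4) = 1/9
Total weight = 1/6 + 1/9 = 5/18
P(Z=3 | obs) = 1/6 / 5/18 = 3/5
P(Z=4 | obs) = 1/9 / 5/18 = 2/5

P(Z = 4 | obs) = 2/5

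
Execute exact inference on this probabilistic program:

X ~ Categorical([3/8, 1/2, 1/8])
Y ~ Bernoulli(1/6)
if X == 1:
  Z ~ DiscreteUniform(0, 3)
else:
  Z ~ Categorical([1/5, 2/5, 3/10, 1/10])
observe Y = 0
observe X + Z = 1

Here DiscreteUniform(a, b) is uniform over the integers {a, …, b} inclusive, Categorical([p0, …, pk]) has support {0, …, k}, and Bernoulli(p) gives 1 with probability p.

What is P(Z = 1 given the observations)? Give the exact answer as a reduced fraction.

Enumerate traces; 2 have nonzero weight after conditioning:
  (X=0, Y=0, Z=1) weight 1/8
  (X=1, Y=0, Z=0) weight 5/48
Group by Z:
  weight(Z=0) = 5/48
  weight(Z=1) = 1/8
Total weight = 5/48 + 1/8 = 11/48
P(Z=0 | obs) = 5/48 / 11/48 = 5/11
P(Z=1 | obs) = 1/8 / 11/48 = 6/11

P(Z = 1 | obs) = 6/11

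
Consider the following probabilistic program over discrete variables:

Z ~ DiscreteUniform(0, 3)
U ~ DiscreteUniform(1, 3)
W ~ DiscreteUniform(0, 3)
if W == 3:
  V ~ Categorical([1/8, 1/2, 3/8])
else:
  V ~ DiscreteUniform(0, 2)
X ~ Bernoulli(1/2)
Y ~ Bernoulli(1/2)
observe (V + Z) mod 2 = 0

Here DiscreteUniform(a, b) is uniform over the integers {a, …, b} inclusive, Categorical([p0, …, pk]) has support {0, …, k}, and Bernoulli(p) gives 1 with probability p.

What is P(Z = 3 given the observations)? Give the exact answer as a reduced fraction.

Enumerate traces; 288 have nonzero weight after conditioning:
  (Z=0, U=1, W=0, V=0, X=0, Y=0) weight 1/576
  (Z=0, U=1, W=0, V=0, X=0, Y=1) weight 1/576
  (Z=0, U=1, W=0, V=0, X=1, Y=0) weight 1/576
  (Z=0, U=1, W=0, V=0, X=1, Y=1) weight 1/576
  (Z=0, U=1, W=0, V=2, X=0, Y=0) weight 1/576
  (Z=0, U=1, W=0, V=2, X=0, Y=1) weight 1/576
  (Z=0, U=1, W=0, V=2, X=1, Y=0) weight 1/576
  (Z=0, U=1, W=0, V=2, X=1, Y=1) weight 1/576
  (Z=1, U=1, W=0, V=1, X=0, Y=0) weight 1/576
  (Z=2, U=1, W=0, V=0, X=0, Y=0) weight 1/576
  … 278 more
Group by Z:
  weight(Z=0) = 5/32
  weight(Z=1) = 3/32
  weight(Z=2) = 5/32
  weight(Z=3) = 3/32
Total weight = 5/32 + 3/32 + 5/32 + 3/32 = 1/2
P(Z=0 | obs) = 5/32 / 1/2 = 5/16
P(Z=1 | obs) = 3/32 / 1/2 = 3/16
P(Z=2 | obs) = 5/32 / 1/2 = 5/16
P(Z=3 | obs) = 3/32 / 1/2 = 3/16

P(Z = 3 | obs) = 3/16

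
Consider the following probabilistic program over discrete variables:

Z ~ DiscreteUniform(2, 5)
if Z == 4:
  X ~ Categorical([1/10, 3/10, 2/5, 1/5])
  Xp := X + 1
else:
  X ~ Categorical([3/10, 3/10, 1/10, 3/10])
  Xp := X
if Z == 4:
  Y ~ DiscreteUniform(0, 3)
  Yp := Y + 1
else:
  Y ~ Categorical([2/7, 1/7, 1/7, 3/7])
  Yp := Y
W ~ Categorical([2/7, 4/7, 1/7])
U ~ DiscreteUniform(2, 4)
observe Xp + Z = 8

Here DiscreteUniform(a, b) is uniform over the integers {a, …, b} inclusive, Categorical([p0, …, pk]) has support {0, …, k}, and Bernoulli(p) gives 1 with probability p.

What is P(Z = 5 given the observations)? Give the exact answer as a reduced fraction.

P(Z = 5 | obs) = 3/5

Enumerate traces; 72 have nonzero weight after conditioning:
  (Z=4, X=3, Y=0, W=0, U=2) weight 1/840
  (Z=4, X=3, Y=0, W=0, U=3) weight 1/840
  (Z=4, X=3, Y=0, W=0, U=4) weight 1/840
  (Z=4, X=3, Y=0, W=1, U=2) weight 1/420
  (Z=4, X=3, Y=0, W=1, U=3) weight 1/420
  (Z=4, X=3, Y=0, W=1, U=4) weight 1/420
  (Z=4, X=3, Y=0, W=2, U=2) weight 1/1680
  (Z=4, X=3, Y=0, W=2, U=3) weight 1/1680
  (Z=5, X=3, Y=0, W=0, U=2) weight 1/490
  … 63 more
Group by Z:
  weight(Z=4) = 1/20
  weight(Z=5) = 3/40
Total weight = 1/20 + 3/40 = 1/8
P(Z=4 | obs) = 1/20 / 1/8 = 2/5
P(Z=5 | obs) = 3/40 / 1/8 = 3/5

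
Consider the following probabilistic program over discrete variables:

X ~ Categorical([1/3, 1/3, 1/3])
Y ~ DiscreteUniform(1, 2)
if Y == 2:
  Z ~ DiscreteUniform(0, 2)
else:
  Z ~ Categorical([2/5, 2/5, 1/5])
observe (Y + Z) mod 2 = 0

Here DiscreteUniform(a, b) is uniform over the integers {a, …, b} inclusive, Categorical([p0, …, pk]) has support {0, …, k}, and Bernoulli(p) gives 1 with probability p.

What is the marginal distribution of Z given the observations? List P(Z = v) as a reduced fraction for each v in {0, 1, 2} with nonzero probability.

Enumerate traces; 9 have nonzero weight after conditioning:
  (X=0, Y=1, Z=1) weight 1/15
  (X=0, Y=2, Z=0) weight 1/18
  (X=0, Y=2, Z=2) weight 1/18
  (X=1, Y=1, Z=1) weight 1/15
  (X=1, Y=2, Z=0) weight 1/18
  (X=1, Y=2, Z=2) weight 1/18
  (X=2, Y=1, Z=1) weight 1/15
  (X=2, Y=2, Z=0) weight 1/18
  … 1 more
Group by Z:
  weight(Z=0) = 1/6
  weight(Z=1) = 1/5
  weight(Z=2) = 1/6
Total weight = 1/6 + 1/5 + 1/6 = 8/15
P(Z=0 | obs) = 1/6 / 8/15 = 5/16
P(Z=1 | obs) = 1/5 / 8/15 = 3/8
P(Z=2 | obs) = 1/6 / 8/15 = 5/16

P(Z=0) = 5/16, P(Z=1) = 3/8, P(Z=2) = 5/16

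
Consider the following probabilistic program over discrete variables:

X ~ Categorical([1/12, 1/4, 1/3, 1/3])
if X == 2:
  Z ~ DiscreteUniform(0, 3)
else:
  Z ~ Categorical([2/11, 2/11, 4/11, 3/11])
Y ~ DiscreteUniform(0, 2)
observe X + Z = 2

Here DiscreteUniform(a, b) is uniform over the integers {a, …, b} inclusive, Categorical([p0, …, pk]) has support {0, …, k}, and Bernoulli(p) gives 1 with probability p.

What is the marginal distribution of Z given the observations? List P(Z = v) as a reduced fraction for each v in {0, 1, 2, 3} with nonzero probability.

P(Z=0) = 11/21, P(Z=1) = 2/7, P(Z=2) = 4/21

Enumerate traces; 9 have nonzero weight after conditioning:
  (X=0, Z=2, Y=0) weight 1/99
  (X=0, Z=2, Y=1) weight 1/99
  (X=0, Z=2, Y=2) weight 1/99
  (X=1, Z=1, Y=0) weight 1/66
  (X=1, Z=1, Y=1) weight 1/66
  (X=1, Z=1, Y=2) weight 1/66
  (X=2, Z=0, Y=0) weight 1/36
  (X=2, Z=0, Y=1) weight 1/36
  … 1 more
Group by Z:
  weight(Z=0) = 1/12
  weight(Z=1) = 1/22
  weight(Z=2) = 1/33
Total weight = 1/12 + 1/22 + 1/33 = 7/44
P(Z=0 | obs) = 1/12 / 7/44 = 11/21
P(Z=1 | obs) = 1/22 / 7/44 = 2/7
P(Z=2 | obs) = 1/33 / 7/44 = 4/21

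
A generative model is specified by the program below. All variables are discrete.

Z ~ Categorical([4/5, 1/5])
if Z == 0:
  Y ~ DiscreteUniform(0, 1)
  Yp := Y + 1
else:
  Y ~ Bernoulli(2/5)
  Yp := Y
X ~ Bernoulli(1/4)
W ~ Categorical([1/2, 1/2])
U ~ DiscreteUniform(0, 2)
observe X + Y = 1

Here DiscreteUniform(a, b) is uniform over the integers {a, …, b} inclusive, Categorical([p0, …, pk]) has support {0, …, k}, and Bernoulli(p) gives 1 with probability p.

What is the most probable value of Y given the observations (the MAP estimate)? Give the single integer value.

Enumerate traces; 24 have nonzero weight after conditioning:
  (Z=0, Y=0, X=1, W=0, U=0) weight 1/60
  (Z=0, Y=0, X=1, W=0, U=1) weight 1/60
  (Z=0, Y=0, X=1, W=0, U=2) weight 1/60
  (Z=0, Y=0, X=1, W=1, U=0) weight 1/60
  (Z=0, Y=0, X=1, W=1, U=1) weight 1/60
  (Z=0, Y=0, X=1, W=1, U=2) weight 1/60
  (Z=0, Y=1, X=0, W=0, U=0) weight 1/20
  (Z=0, Y=1, X=0, W=0, U=1) weight 1/20
  … 16 more
Group by Y:
  weight(Y=0) = 13/100
  weight(Y=1) = 9/25
Total weight = 13/100 + 9/25 = 49/100
P(Y=0 | obs) = 13/100 / 49/100 = 13/49
P(Y=1 | obs) = 9/25 / 49/100 = 36/49
argmax = 1

argmax_v P(Y = v | obs) = 1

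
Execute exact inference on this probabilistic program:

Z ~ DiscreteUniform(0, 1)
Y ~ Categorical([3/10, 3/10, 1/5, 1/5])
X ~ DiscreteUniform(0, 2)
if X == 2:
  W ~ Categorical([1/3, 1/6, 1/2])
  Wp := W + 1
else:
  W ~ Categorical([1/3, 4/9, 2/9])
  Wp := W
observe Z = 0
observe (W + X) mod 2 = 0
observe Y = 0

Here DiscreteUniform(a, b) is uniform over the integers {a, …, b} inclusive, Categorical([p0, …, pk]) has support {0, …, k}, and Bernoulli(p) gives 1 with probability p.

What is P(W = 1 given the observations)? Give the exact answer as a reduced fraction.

P(W = 1 | obs) = 8/33

Enumerate traces; 5 have nonzero weight after conditioning:
  (Z=0, Y=0, X=0, W=0) weight 1/60
  (Z=0, Y=0, X=0, W=2) weight 1/90
  (Z=0, Y=0, X=1, W=1) weight 1/45
  (Z=0, Y=0, X=2, W=0) weight 1/60
  (Z=0, Y=0, X=2, W=2) weight 1/40
Group by W:
  weight(W=0) = 1/30
  weight(W=1) = 1/45
  weight(W=2) = 13/360
Total weight = 1/30 + 1/45 + 13/360 = 11/120
P(W=0 | obs) = 1/30 / 11/120 = 4/11
P(W=1 | obs) = 1/45 / 11/120 = 8/33
P(W=2 | obs) = 13/360 / 11/120 = 13/33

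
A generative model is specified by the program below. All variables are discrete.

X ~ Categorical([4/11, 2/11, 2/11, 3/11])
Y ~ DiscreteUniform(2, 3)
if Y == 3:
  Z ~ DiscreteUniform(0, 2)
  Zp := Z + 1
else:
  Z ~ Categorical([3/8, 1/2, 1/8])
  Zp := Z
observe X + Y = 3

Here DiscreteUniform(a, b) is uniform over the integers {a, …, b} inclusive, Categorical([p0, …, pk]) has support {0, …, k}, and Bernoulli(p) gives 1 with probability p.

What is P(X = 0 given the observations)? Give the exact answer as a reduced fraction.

P(X = 0 | obs) = 2/3

Enumerate traces; 6 have nonzero weight after conditioning:
  (X=0, Y=3, Z=0) weight 2/33
  (X=0, Y=3, Z=1) weight 2/33
  (X=0, Y=3, Z=2) weight 2/33
  (X=1, Y=2, Z=0) weight 3/88
  (X=1, Y=2, Z=1) weight 1/22
  (X=1, Y=2, Z=2) weight 1/88
Group by X:
  weight(X=0) = 2/11
  weight(X=1) = 1/11
Total weight = 2/11 + 1/11 = 3/11
P(X=0 | obs) = 2/11 / 3/11 = 2/3
P(X=1 | obs) = 1/11 / 3/11 = 1/3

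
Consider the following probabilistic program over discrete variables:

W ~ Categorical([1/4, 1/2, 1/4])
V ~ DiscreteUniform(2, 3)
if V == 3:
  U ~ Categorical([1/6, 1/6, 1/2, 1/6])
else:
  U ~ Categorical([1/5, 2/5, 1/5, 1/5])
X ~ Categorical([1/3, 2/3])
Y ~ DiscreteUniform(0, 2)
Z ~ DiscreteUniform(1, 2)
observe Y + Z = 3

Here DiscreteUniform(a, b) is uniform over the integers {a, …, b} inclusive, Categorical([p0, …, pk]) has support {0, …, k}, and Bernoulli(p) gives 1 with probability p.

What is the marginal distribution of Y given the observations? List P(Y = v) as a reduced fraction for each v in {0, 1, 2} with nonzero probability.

Enumerate traces; 96 have nonzero weight after conditioning:
  (W=0, V=2, U=0, X=0, Y=1, Z=2) weight 1/720
  (W=0, V=2, U=0, X=0, Y=2, Z=1) weight 1/720
  (W=0, V=2, U=0, X=1, Y=1, Z=2) weight 1/360
  (W=0, V=2, U=0, X=1, Y=2, Z=1) weight 1/360
  (W=0, V=2, U=1, X=0, Y=1, Z=2) weight 1/360
  (W=0, V=2, U=1, X=0, Y=2, Z=1) weight 1/360
  (W=0, V=2, U=1, X=1, Y=1, Z=2) weight 1/180
  (W=0, V=2, U=1, X=1, Y=2, Z=1) weight 1/180
  … 88 more
Group by Y:
  weight(Y=1) = 1/6
  weight(Y=2) = 1/6
Total weight = 1/6 + 1/6 = 1/3
P(Y=1 | obs) = 1/6 / 1/3 = 1/2
P(Y=2 | obs) = 1/6 / 1/3 = 1/2

P(Y=1) = 1/2, P(Y=2) = 1/2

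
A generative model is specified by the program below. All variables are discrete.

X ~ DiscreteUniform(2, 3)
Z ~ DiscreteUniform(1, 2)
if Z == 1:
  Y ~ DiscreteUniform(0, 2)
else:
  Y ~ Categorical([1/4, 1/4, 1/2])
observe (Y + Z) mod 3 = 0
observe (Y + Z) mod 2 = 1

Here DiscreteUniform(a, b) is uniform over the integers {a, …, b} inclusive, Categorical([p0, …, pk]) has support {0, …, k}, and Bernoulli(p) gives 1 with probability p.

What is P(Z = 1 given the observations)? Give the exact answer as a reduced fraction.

P(Z = 1 | obs) = 4/7

Enumerate traces; 4 have nonzero weight after conditioning:
  (X=2, Z=1, Y=2) weight 1/12
  (X=2, Z=2, Y=1) weight 1/16
  (X=3, Z=1, Y=2) weight 1/12
  (X=3, Z=2, Y=1) weight 1/16
Group by Z:
  weight(Z=1) = 1/6
  weight(Z=2) = 1/8
Total weight = 1/6 + 1/8 = 7/24
P(Z=1 | obs) = 1/6 / 7/24 = 4/7
P(Z=2 | obs) = 1/8 / 7/24 = 3/7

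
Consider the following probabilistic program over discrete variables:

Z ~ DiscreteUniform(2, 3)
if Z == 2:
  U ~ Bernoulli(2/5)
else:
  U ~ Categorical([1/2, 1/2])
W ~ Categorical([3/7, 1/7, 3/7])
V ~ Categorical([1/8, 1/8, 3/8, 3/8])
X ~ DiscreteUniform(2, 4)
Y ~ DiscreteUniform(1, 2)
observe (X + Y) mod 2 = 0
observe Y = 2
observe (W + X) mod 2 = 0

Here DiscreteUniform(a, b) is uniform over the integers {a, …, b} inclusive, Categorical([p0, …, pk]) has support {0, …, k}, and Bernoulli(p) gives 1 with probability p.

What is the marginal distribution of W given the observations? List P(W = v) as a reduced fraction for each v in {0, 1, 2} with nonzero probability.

P(W=0) = 1/2, P(W=2) = 1/2

Enumerate traces; 64 have nonzero weight after conditioning:
  (Z=2, U=0, W=0, V=0, X=2, Y=2) weight 3/1120
  (Z=2, U=0, W=0, V=0, X=4, Y=2) weight 3/1120
  (Z=2, U=0, W=0, V=1, X=2, Y=2) weight 3/1120
  (Z=2, U=0, W=0, V=1, X=4, Y=2) weight 3/1120
  (Z=2, U=0, W=0, V=2, X=2, Y=2) weight 9/1120
  (Z=2, U=0, W=0, V=2, X=4, Y=2) weight 9/1120
  (Z=2, U=0, W=0, V=3, X=2, Y=2) weight 9/1120
  (Z=2, U=0, W=0, V=3, X=4, Y=2) weight 9/1120
  (Z=2, U=0, W=2, V=0, X=2, Y=2) weight 3/1120
  … 55 more
Group by W:
  weight(W=0) = 1/7
  weight(W=2) = 1/7
Total weight = 1/7 + 1/7 = 2/7
P(W=0 | obs) = 1/7 / 2/7 = 1/2
P(W=2 | obs) = 1/7 / 2/7 = 1/2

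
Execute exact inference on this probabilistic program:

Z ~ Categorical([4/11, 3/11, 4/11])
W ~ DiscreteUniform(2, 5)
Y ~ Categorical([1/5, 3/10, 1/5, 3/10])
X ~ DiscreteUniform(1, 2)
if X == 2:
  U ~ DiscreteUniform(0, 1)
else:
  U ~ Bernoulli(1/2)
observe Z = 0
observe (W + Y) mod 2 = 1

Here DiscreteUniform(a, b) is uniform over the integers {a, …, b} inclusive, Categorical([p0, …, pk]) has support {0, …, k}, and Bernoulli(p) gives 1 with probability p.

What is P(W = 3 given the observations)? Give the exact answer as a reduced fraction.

Enumerate traces; 32 have nonzero weight after conditioning:
  (Z=0, W=2, Y=1, X=1, U=0) weight 3/440
  (Z=0, W=2, Y=1, X=1, U=1) weight 3/440
  (Z=0, W=2, Y=1, X=2, U=0) weight 3/440
  (Z=0, W=2, Y=1, X=2, U=1) weight 3/440
  (Z=0, W=2, Y=3, X=1, U=0) weight 3/440
  (Z=0, W=2, Y=3, X=1, U=1) weight 3/440
  (Z=0, W=2, Y=3, X=2, U=0) weight 3/440
  (Z=0, W=2, Y=3, X=2, U=1) weight 3/440
  (Z=0, W=3, Y=0, X=1, U=0) weight 1/220
  (Z=0, W=4, Y=1, X=1, U=0) weight 3/440
  … 22 more
Group by W:
  weight(W=2) = 3/55
  weight(W=3) = 2/55
  weight(W=4) = 3/55
  weight(W=5) = 2/55
Total weight = 3/55 + 2/55 + 3/55 + 2/55 = 2/11
P(W=2 | obs) = 3/55 / 2/11 = 3/10
P(W=3 | obs) = 2/55 / 2/11 = 1/5
P(W=4 | obs) = 3/55 / 2/11 = 3/10
P(W=5 | obs) = 2/55 / 2/11 = 1/5

P(W = 3 | obs) = 1/5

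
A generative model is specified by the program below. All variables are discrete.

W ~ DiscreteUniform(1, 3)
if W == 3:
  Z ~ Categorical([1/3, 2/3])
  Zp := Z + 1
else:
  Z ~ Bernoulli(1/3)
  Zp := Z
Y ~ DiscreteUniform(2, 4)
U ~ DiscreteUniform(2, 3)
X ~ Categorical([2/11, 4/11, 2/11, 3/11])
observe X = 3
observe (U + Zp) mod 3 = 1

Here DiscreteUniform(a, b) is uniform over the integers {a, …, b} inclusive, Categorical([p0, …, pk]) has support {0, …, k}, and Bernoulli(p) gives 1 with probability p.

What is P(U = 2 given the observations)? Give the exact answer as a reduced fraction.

P(U = 2 | obs) = 2/5

Enumerate traces; 12 have nonzero weight after conditioning:
  (W=1, Z=1, Y=2, U=3, X=3) weight 1/198
  (W=1, Z=1, Y=3, U=3, X=3) weight 1/198
  (W=1, Z=1, Y=4, U=3, X=3) weight 1/198
  (W=2, Z=1, Y=2, U=3, X=3) weight 1/198
  (W=2, Z=1, Y=3, U=3, X=3) weight 1/198
  (W=2, Z=1, Y=4, U=3, X=3) weight 1/198
  (W=3, Z=0, Y=2, U=3, X=3) weight 1/198
  (W=3, Z=0, Y=3, U=3, X=3) weight 1/198
  (W=3, Z=1, Y=2, U=2, X=3) weight 1/99
  … 3 more
Group by U:
  weight(U=2) = 1/33
  weight(U=3) = 1/22
Total weight = 1/33 + 1/22 = 5/66
P(U=2 | obs) = 1/33 / 5/66 = 2/5
P(U=3 | obs) = 1/22 / 5/66 = 3/5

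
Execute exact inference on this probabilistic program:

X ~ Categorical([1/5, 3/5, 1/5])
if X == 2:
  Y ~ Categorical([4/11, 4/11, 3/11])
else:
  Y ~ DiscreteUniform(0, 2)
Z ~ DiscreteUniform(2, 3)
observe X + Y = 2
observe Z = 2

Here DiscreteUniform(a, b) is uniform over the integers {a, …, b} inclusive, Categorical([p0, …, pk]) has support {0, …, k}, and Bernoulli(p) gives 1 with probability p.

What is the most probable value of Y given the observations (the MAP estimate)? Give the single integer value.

argmax_v P(Y = v | obs) = 1

Enumerate traces; 3 have nonzero weight after conditioning:
  (X=0, Y=2, Z=2) weight 1/30
  (X=1, Y=1, Z=2) weight 1/10
  (X=2, Y=0, Z=2) weight 2/55
Group by Y:
  weight(Y=0) = 2/55
  weight(Y=1) = 1/10
  weight(Y=2) = 1/30
Total weight = 2/55 + 1/10 + 1/30 = 28/165
P(Y=0 | obs) = 2/55 / 28/165 = 3/14
P(Y=1 | obs) = 1/10 / 28/165 = 33/56
P(Y=2 | obs) = 1/30 / 28/165 = 11/56
argmax = 1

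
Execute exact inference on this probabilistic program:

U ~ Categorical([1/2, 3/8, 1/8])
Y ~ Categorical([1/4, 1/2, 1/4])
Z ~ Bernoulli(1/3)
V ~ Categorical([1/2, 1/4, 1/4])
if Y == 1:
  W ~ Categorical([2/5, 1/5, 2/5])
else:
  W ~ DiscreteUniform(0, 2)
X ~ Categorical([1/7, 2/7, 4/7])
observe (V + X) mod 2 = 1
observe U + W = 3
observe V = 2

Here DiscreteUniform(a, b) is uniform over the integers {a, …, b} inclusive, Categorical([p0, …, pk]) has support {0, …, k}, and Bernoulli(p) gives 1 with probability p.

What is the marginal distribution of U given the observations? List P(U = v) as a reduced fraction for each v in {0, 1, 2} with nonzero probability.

P(U=1) = 33/41, P(U=2) = 8/41

Enumerate traces; 12 have nonzero weight after conditioning:
  (U=1, Y=0, Z=0, V=2, W=2, X=1) weight 1/672
  (U=1, Y=0, Z=1, V=2, W=2, X=1) weight 1/1344
  (U=1, Y=1, Z=0, V=2, W=2, X=1) weight 1/280
  (U=1, Y=1, Z=1, V=2, W=2, X=1) weight 1/560
  (U=1, Y=2, Z=0, V=2, W=2, X=1) weight 1/672
  (U=1, Y=2, Z=1, V=2, W=2, X=1) weight 1/1344
  (U=2, Y=0, Z=0, V=2, W=1, X=1) weight 1/2016
  (U=2, Y=0, Z=1, V=2, W=1, X=1) weight 1/4032
  … 4 more
Group by U:
  weight(U=1) = 11/1120
  weight(U=2) = 1/420
Total weight = 11/1120 + 1/420 = 41/3360
P(U=1 | obs) = 11/1120 / 41/3360 = 33/41
P(U=2 | obs) = 1/420 / 41/3360 = 8/41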